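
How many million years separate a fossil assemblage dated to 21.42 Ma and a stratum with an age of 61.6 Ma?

61.6 − 21.42 = 40.18 million years.

40.18 million years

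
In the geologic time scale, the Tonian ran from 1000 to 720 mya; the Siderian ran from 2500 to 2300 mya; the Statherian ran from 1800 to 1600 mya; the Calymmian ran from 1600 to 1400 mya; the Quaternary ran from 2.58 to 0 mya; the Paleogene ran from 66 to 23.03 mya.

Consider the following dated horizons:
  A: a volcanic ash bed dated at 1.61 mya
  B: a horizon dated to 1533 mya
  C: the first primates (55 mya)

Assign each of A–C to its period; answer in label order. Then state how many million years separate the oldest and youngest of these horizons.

A — Quaternary; B — Calymmian; C — Paleogene; span 1531.39 million years

A: 1.61 Ma lies in 2.58–0 Ma, so Quaternary.
B: 1533 Ma lies in 1600–1400 Ma, so Calymmian.
C: 55 Ma lies in 66–23.03 Ma, so Paleogene.
Oldest = 1533 Ma, youngest = 1.61 Ma → span 1531.39 Myr.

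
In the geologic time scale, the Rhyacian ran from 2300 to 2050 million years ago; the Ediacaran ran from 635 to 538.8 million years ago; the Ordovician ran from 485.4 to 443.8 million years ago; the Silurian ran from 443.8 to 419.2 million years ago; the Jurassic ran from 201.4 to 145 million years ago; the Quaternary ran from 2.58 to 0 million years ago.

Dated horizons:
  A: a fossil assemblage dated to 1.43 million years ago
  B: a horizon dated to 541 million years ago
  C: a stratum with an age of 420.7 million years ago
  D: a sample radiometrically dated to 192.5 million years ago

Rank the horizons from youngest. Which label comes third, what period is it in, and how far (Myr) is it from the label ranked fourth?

Sorted youngest-first by Ma: A (1.43), D (192.5), C (420.7), B (541).
The third youngest is C at 420.7 Ma, which lies in 443.8–419.2 Ma: the Silurian.
The fourth youngest is B at 541 Ma; separation = |420.7 − 541| = 120.3 Myr.

C, in the Silurian; 120.3 million years to B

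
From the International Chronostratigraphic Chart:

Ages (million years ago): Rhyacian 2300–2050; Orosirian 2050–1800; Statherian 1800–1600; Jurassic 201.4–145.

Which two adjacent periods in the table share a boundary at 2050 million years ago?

Rhyacian and Orosirian

The Rhyacian ends at 2050 million years ago and the Orosirian begins at 2050 million years ago, so they share that boundary.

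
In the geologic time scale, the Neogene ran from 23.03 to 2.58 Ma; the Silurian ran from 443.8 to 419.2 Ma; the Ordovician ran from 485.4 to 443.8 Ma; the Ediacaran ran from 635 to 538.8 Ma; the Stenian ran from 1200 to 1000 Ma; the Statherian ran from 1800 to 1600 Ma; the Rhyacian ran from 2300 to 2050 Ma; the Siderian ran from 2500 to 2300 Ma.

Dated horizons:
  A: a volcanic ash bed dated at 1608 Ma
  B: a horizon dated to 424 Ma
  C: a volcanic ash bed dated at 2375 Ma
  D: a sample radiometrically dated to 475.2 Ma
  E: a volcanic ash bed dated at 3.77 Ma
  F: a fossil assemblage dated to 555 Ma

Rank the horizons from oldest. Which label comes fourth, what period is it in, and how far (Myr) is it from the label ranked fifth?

D, in the Ordovician; 51.2 million years to B

Sorted oldest-first by Ma: C (2375), A (1608), F (555), D (475.2), B (424), E (3.77).
The fourth oldest is D at 475.2 Ma, which lies in 485.4–443.8 Ma: the Ordovician.
The fifth oldest is B at 424 Ma; separation = |475.2 − 424| = 51.2 Myr.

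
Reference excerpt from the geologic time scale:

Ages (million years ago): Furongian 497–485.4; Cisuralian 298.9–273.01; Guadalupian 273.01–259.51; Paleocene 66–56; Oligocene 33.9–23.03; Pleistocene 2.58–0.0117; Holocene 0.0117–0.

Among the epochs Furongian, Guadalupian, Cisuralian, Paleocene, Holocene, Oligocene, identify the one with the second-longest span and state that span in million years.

Start − end for each: Furongian 497 − 485.4 = 11.6; Guadalupian 273.01 − 259.51 = 13.5; Cisuralian 298.9 − 273.01 = 25.89; Paleocene 66 − 56 = 10; Holocene 0.0117 − 0 = 0.0117; Oligocene 33.9 − 23.03 = 10.87.
Ranking these from longest: Cisuralian > Guadalupian > Furongian > Oligocene > Paleocene > Holocene.
Position 2 in that ranking is Guadalupian, which lasted 13.5 Myr.

Guadalupian, 13.5 million years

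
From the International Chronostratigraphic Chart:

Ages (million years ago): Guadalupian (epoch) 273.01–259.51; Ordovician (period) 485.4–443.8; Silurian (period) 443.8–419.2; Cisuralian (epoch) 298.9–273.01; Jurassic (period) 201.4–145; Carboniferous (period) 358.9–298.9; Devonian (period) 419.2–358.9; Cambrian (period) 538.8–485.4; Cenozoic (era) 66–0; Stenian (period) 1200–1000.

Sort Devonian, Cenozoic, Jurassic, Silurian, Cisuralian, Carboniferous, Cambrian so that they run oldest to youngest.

Cambrian, Silurian, Devonian, Carboniferous, Cisuralian, Jurassic, Cenozoic

Read off each span (Ma): Devonian 419.2–358.9; Cenozoic 66–0; Jurassic 201.4–145; Silurian 443.8–419.2; Cisuralian 298.9–273.01; Carboniferous 358.9–298.9; Cambrian 538.8–485.4.
Larger Ma is older, so oldest→youngest is Cambrian, Silurian, Devonian, Carboniferous, Cisuralian, Jurassic, Cenozoic.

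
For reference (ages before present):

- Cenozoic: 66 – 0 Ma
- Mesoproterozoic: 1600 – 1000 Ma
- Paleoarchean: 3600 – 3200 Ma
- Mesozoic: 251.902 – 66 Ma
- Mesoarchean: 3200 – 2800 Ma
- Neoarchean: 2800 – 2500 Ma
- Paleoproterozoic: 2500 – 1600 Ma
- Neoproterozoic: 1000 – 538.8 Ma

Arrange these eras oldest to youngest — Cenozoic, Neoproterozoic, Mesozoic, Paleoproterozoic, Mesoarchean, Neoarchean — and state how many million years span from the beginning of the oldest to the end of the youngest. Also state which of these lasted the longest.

Mesoarchean → Neoarchean → Paleoproterozoic → Neoproterozoic → Mesozoic → Cenozoic; total span 3200 Myr; longest is Paleoproterozoic

From the excerpt: Cenozoic 66–0; Neoproterozoic 1000–538.8; Mesozoic 251.902–66; Paleoproterozoic 2500–1600; Mesoarchean 3200–2800; Neoarchean 2800–2500 (Ma).
Larger Ma is earlier, so the oldest is Mesoarchean and the youngest is Cenozoic; oldest to youngest: Mesoarchean, Neoarchean, Paleoproterozoic, Neoproterozoic, Mesozoic, Cenozoic.
Oldest start 3200 minus youngest end 0 gives 3200 Myr overall.
Individual lengths (start − end): Cenozoic 66; Mesozoic 185.902; Neoarchean 300; Neoproterozoic 461.2; Paleoproterozoic 900; Mesoarchean 400. The largest is Paleoproterozoic at 900 Myr.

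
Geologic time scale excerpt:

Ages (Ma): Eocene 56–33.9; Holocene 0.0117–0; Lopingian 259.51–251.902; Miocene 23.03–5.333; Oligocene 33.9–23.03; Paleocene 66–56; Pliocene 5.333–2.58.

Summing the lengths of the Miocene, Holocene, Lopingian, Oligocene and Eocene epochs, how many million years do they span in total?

Each duration: Miocene = 17.697; Holocene = 0.0117; Lopingian = 7.608; Oligocene = 10.87; Eocene = 22.1.
Sum: 17.697 + 0.0117 + 7.608 + 10.87 + 22.1 = 58.2867 Myr.

58.2867 million years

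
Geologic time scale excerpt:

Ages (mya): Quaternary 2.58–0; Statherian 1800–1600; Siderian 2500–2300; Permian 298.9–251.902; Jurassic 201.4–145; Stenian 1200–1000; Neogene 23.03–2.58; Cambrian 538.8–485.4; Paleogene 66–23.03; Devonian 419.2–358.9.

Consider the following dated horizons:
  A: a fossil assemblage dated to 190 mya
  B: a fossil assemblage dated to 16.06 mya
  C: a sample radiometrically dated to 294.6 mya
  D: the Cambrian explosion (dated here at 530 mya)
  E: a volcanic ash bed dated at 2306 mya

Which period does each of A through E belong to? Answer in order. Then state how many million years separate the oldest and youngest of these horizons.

Match each age against the start–end ranges in the excerpt: A = 190 Ma → Jurassic (201.4–145); B = 16.06 Ma → Neogene (23.03–2.58); C = 294.6 Ma → Permian (298.9–251.902); D = 530 Ma → Cambrian (538.8–485.4); E = 2306 Ma → Siderian (2500–2300).
The largest age is 2306 Ma and the smallest is 16.06 Ma; their difference is 2289.94 Myr.

A — Jurassic; B — Neogene; C — Permian; D — Cambrian; E — Siderian; span 2289.94 million years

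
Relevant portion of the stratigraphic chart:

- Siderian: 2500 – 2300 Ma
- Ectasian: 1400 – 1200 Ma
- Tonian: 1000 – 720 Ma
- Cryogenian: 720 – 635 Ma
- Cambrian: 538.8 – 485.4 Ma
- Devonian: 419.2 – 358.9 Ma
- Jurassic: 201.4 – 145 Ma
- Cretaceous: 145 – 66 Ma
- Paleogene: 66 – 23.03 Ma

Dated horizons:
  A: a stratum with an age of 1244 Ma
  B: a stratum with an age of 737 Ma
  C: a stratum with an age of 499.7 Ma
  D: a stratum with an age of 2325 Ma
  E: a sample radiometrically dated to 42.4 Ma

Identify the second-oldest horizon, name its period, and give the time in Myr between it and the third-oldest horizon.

Larger Ma means older, so oldest first: D 2325 > A 1244 > B 737 > C 499.7 > E 42.4.
Counting 2 along gives A (1244 Ma); the excerpt puts that inside the Ectasian, 1400–1200 Ma.
Next in line is B (737 Ma), and 1244 − 737 = 507 Myr.

A, in the Ectasian; 507 million years to B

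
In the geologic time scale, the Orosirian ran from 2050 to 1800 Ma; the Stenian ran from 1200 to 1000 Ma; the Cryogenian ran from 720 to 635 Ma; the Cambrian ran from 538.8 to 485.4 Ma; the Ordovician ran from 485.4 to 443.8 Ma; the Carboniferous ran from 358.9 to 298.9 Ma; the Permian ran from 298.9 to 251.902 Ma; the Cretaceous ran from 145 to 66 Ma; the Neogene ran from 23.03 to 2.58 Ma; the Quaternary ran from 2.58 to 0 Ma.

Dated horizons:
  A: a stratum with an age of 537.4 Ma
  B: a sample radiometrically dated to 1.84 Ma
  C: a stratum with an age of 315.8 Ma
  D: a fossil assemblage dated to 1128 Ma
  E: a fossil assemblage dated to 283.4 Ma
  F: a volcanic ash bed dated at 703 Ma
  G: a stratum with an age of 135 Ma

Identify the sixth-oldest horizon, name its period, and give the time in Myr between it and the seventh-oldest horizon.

Sorted oldest-first by Ma: D (1128), F (703), A (537.4), C (315.8), E (283.4), G (135), B (1.84).
The sixth oldest is G at 135 Ma, which lies in 145–66 Ma: the Cretaceous.
The seventh oldest is B at 1.84 Ma; separation = |135 − 1.84| = 133.16 Myr.

G, in the Cretaceous; 133.16 million years to B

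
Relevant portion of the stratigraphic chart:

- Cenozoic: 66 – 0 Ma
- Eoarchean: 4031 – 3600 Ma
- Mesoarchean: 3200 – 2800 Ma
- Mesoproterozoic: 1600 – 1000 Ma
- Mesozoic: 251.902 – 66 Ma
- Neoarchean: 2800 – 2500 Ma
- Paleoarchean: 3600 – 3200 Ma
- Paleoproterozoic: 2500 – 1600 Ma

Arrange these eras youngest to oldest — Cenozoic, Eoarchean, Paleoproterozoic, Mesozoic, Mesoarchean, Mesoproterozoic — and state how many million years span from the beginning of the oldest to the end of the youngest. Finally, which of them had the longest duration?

From the excerpt: Cenozoic 66–0; Eoarchean 4031–3600; Paleoproterozoic 2500–1600; Mesozoic 251.902–66; Mesoarchean 3200–2800; Mesoproterozoic 1600–1000 (Ma).
Larger Ma is earlier, so the oldest is Eoarchean and the youngest is Cenozoic; youngest to oldest: Cenozoic, Mesozoic, Mesoproterozoic, Paleoproterozoic, Mesoarchean, Eoarchean.
Oldest start 4031 minus youngest end 0 gives 4031 Myr overall.
Individual lengths (start − end): Paleoproterozoic 900; Cenozoic 66; Mesoproterozoic 600; Eoarchean 431; Mesoarchean 400; Mesozoic 185.902. The largest is Paleoproterozoic at 900 Myr.

Cenozoic, Mesozoic, Mesoproterozoic, Paleoproterozoic, Mesoarchean, Eoarchean; total span 4031 Myr; longest is Paleoproterozoic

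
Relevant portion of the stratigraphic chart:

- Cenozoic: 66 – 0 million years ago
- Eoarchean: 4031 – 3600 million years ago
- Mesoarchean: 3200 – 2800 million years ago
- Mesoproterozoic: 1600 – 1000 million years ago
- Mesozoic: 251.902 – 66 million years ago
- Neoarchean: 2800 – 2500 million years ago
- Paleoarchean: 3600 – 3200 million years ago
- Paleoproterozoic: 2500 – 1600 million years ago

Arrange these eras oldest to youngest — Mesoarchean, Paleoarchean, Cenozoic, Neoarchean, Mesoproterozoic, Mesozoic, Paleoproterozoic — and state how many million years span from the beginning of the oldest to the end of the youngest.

Paleoarchean, Mesoarchean, Neoarchean, Paleoproterozoic, Mesoproterozoic, Mesozoic, Cenozoic; total span 3600 Myr

From the excerpt: Mesoarchean 3200–2800; Paleoarchean 3600–3200; Cenozoic 66–0; Neoarchean 2800–2500; Mesoproterozoic 1600–1000; Mesozoic 251.902–66; Paleoproterozoic 2500–1600 (Ma).
Larger Ma is earlier, so the oldest is Paleoarchean and the youngest is Cenozoic; oldest to youngest: Paleoarchean, Mesoarchean, Neoarchean, Paleoproterozoic, Mesoproterozoic, Mesozoic, Cenozoic.
Oldest start 3600 minus youngest end 0 gives 3600 Myr overall.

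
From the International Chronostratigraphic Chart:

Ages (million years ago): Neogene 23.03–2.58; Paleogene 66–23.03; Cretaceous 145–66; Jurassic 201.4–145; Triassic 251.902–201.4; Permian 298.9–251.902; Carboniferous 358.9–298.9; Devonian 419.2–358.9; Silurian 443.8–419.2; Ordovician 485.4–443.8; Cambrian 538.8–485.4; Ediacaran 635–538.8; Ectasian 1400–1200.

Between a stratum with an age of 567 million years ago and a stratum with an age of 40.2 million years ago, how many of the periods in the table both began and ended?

9

The older date is 567 Ma and the younger is 40.2 Ma.
Periods with start < 567 and end > 40.2 Ma: Cambrian (538.8–485.4), Ordovician (485.4–443.8), Silurian (443.8–419.2), Devonian (419.2–358.9), Carboniferous (358.9–298.9), Permian (298.9–251.902), Triassic (251.902–201.4), Jurassic (201.4–145), Cretaceous (145–66).
That is 9 complete periods.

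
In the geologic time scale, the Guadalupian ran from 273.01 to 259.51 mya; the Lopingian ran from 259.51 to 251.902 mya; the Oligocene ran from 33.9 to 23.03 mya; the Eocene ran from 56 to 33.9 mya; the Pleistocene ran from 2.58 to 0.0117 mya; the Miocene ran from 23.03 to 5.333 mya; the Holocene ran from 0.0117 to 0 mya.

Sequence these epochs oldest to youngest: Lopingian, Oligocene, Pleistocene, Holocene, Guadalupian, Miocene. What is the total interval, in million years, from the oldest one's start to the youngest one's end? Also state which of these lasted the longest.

Guadalupian → Lopingian → Oligocene → Miocene → Pleistocene → Holocene; total span 273.01 Myr; longest is Miocene

From the excerpt: Lopingian 259.51–251.902; Oligocene 33.9–23.03; Pleistocene 2.58–0.0117; Holocene 0.0117–0; Guadalupian 273.01–259.51; Miocene 23.03–5.333 (Ma).
Larger Ma is earlier, so the oldest is Guadalupian and the youngest is Holocene; oldest to youngest: Guadalupian, Lopingian, Oligocene, Miocene, Pleistocene, Holocene.
Oldest start 273.01 minus youngest end 0 gives 273.01 Myr overall.
Individual lengths (start − end): Holocene 0.0117; Guadalupian 13.5; Pleistocene 2.5683; Miocene 17.697; Oligocene 10.87; Lopingian 7.608. The largest is Miocene at 17.697 Myr.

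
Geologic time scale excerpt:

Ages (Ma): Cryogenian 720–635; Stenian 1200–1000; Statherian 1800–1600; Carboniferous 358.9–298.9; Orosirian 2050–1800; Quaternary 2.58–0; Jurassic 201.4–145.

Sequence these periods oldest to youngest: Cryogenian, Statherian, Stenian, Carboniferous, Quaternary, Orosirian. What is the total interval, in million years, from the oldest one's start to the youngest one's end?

From the excerpt: Cryogenian 720–635; Statherian 1800–1600; Stenian 1200–1000; Carboniferous 358.9–298.9; Quaternary 2.58–0; Orosirian 2050–1800 (Ma).
Larger Ma is earlier, so the oldest is Orosirian and the youngest is Quaternary; oldest to youngest: Orosirian, Statherian, Stenian, Cryogenian, Carboniferous, Quaternary.
Oldest start 2050 minus youngest end 0 gives 2050 Myr overall.

Orosirian → Statherian → Stenian → Cryogenian → Carboniferous → Quaternary; total span 2050 Myr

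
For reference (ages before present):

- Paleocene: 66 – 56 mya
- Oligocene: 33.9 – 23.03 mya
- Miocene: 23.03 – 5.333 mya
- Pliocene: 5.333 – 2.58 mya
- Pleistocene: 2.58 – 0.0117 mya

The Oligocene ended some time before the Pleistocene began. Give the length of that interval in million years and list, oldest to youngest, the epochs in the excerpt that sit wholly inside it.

The Oligocene closes at 23.03 Ma and the Pleistocene opens at 2.58 Ma, so the interval is 23.03 − 2.58 = 20.45 Myr.
An epoch fits inside if it starts at or after 23.03 Ma and ends at or before 2.58 Ma; oldest first that gives Miocene, Pliocene.

20.45 million years; Miocene, Pliocene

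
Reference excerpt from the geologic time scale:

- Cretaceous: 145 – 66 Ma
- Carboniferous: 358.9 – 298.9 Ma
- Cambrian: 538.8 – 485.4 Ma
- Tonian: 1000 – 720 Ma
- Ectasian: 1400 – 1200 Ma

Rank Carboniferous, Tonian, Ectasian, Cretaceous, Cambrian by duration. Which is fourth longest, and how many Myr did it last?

Durations: Carboniferous 60; Tonian 280; Ectasian 200; Cretaceous 79; Cambrian 53.4 Myr.
Sorted longest-first: Tonian (280), Ectasian (200), Cretaceous (79), Carboniferous (60), Cambrian (53.4).
The fourth longest is Carboniferous at 60 Myr.

Carboniferous, 60 million years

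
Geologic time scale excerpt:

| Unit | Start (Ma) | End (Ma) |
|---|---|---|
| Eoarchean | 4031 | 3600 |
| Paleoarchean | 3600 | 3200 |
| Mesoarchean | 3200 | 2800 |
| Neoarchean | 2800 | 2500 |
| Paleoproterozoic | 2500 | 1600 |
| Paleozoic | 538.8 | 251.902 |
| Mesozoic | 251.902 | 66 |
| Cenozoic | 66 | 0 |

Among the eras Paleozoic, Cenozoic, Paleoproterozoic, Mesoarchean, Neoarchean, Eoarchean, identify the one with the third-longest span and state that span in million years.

Start − end for each: Paleozoic 538.8 − 251.902 = 286.898; Cenozoic 66 − 0 = 66; Paleoproterozoic 2500 − 1600 = 900; Mesoarchean 3200 − 2800 = 400; Neoarchean 2800 − 2500 = 300; Eoarchean 4031 − 3600 = 431.
Ranking these from longest: Paleoproterozoic > Eoarchean > Mesoarchean > Neoarchean > Paleozoic > Cenozoic.
Position 3 in that ranking is Mesoarchean, which lasted 400 Myr.

Mesoarchean, 400 million years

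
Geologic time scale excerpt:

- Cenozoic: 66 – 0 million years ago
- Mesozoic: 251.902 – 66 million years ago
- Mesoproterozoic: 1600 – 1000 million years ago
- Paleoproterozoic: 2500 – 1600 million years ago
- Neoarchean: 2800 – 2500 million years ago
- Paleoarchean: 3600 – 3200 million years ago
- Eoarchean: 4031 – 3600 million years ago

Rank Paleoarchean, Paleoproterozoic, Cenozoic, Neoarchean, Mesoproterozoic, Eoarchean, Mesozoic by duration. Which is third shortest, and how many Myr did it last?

Start − end for each: Paleoarchean 3600 − 3200 = 400; Paleoproterozoic 2500 − 1600 = 900; Cenozoic 66 − 0 = 66; Neoarchean 2800 − 2500 = 300; Mesoproterozoic 1600 − 1000 = 600; Eoarchean 4031 − 3600 = 431; Mesozoic 251.902 − 66 = 185.902.
Ranking these from shortest: Cenozoic < Mesozoic < Neoarchean < Paleoarchean < Eoarchean < Mesoproterozoic < Paleoproterozoic.
Position 3 in that ranking is Neoarchean, which lasted 300 Myr.

Neoarchean, 300 million years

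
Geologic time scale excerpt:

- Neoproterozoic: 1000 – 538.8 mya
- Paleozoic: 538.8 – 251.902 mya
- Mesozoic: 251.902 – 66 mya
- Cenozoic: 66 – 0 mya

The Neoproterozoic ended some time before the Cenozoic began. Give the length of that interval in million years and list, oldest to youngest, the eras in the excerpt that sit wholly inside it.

The Neoproterozoic closes at 538.8 Ma and the Cenozoic opens at 66 Ma, so the interval is 538.8 − 66 = 472.8 Myr.
An era fits inside if it starts at or after 538.8 Ma and ends at or before 66 Ma; oldest first that gives Paleozoic, Mesozoic.

472.8 million years; Paleozoic, Mesozoic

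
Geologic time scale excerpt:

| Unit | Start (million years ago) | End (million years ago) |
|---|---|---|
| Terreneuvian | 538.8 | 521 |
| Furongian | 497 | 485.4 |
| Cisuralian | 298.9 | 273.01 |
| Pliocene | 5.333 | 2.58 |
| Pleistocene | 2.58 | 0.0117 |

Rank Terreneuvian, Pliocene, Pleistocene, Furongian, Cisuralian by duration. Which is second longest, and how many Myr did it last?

Terreneuvian, 17.8 million years

Durations: Terreneuvian 17.8; Pliocene 2.753; Pleistocene 2.5683; Furongian 11.6; Cisuralian 25.89 Myr.
Sorted longest-first: Cisuralian (25.89), Terreneuvian (17.8), Furongian (11.6), Pliocene (2.753), Pleistocene (2.5683).
The second longest is Terreneuvian at 17.8 Myr.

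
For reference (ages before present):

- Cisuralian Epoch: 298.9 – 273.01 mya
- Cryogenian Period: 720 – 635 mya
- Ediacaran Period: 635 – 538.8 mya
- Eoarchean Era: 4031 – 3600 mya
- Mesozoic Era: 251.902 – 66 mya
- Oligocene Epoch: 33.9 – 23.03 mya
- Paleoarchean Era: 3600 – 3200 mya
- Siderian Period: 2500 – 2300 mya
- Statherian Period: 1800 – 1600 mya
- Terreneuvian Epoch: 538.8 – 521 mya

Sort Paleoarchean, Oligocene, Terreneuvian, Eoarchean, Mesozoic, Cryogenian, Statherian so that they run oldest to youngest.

Read off each span (Ma): Paleoarchean 3600–3200; Oligocene 33.9–23.03; Terreneuvian 538.8–521; Eoarchean 4031–3600; Mesozoic 251.902–66; Cryogenian 720–635; Statherian 1800–1600.
Larger Ma is older, so oldest→youngest is Eoarchean, Paleoarchean, Statherian, Cryogenian, Terreneuvian, Mesozoic, Oligocene.

Eoarchean, then Paleoarchean, then Statherian, then Cryogenian, then Terreneuvian, then Mesozoic, then Oligocene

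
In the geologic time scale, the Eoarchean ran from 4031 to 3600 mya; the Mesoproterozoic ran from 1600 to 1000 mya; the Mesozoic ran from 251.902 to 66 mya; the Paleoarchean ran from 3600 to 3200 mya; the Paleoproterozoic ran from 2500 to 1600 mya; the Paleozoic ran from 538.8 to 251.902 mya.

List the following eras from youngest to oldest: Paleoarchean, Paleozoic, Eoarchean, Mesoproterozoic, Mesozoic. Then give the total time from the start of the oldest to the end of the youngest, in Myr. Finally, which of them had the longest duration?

Mesozoic → Paleozoic → Mesoproterozoic → Paleoarchean → Eoarchean; total span 3965 Myr; longest is Mesoproterozoic

Start ages (Ma): Eoarchean 4031, Paleoarchean 3600, Mesoproterozoic 1600, Paleozoic 538.8, Mesozoic 251.902.
Ordered youngest to oldest: Mesozoic, Paleozoic, Mesoproterozoic, Paleoarchean, Eoarchean.
Span = 4031 − 66 = 3965 Myr.
Durations: Mesoproterozoic 600, Paleozoic 286.898, Eoarchean 431, Mesozoic 185.902, Paleoarchean 400 → longest is Mesoproterozoic (600 Myr).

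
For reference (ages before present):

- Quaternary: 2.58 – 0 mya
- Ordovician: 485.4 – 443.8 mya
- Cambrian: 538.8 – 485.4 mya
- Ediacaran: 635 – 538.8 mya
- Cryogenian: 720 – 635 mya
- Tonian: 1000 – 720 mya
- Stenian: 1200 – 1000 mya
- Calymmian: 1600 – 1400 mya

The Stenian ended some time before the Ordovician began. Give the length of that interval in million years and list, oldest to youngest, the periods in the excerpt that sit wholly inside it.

514.6 million years; Tonian, Cryogenian, Ediacaran, Cambrian

End of Stenian = 1000 Ma; start of Ordovician = 485.4 Ma.
Gap = 1000 − 485.4 = 514.6 Myr.
Periods wholly inside 1000–485.4 Ma: Tonian (1000–720), Cryogenian (720–635), Ediacaran (635–538.8), Cambrian (538.8–485.4).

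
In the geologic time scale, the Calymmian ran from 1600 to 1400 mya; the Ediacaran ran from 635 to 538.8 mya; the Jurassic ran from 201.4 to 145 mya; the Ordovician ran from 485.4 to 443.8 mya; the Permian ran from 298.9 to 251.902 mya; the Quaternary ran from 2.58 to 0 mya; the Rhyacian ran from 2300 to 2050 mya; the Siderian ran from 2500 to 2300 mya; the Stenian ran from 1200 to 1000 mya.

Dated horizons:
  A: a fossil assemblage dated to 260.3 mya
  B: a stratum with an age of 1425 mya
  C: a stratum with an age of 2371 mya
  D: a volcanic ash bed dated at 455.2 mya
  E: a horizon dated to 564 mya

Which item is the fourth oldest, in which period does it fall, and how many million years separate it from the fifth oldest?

D, in the Ordovician; 194.9 million years to A

Sorted oldest-first by Ma: C (2371), B (1425), E (564), D (455.2), A (260.3).
The fourth oldest is D at 455.2 Ma, which lies in 485.4–443.8 Ma: the Ordovician.
The fifth oldest is A at 260.3 Ma; separation = |455.2 − 260.3| = 194.9 Myr.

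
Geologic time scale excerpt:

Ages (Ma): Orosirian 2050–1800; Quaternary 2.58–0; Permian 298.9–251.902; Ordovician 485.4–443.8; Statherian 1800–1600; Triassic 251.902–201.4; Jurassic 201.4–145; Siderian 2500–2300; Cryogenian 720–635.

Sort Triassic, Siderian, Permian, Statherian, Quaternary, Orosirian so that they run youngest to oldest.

Quaternary → Triassic → Permian → Statherian → Orosirian → Siderian

Read off each span (Ma): Triassic 251.902–201.4; Siderian 2500–2300; Permian 298.9–251.902; Statherian 1800–1600; Quaternary 2.58–0; Orosirian 2050–1800.
Larger Ma is older, so oldest→youngest is Siderian, Orosirian, Statherian, Permian, Triassic, Quaternary; reverse it for youngest→oldest.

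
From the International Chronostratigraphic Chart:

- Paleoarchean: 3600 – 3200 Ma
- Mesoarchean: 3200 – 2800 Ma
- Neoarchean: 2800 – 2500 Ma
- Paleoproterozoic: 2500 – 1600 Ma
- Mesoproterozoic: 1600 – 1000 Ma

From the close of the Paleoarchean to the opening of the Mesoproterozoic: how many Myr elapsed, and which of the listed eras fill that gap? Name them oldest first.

1600 million years; Mesoarchean, Neoarchean, Paleoproterozoic

End of Paleoarchean = 3200 Ma; start of Mesoproterozoic = 1600 Ma.
Gap = 3200 − 1600 = 1600 Myr.
Eras wholly inside 3200–1600 Ma: Mesoarchean (3200–2800), Neoarchean (2800–2500), Paleoproterozoic (2500–1600).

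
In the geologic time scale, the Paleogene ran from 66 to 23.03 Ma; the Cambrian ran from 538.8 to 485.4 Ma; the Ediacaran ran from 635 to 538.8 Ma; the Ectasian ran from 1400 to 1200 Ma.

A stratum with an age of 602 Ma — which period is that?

602 Ma lies between 635 and 538.8 Ma, so it falls in the Ediacaran.

Ediacaran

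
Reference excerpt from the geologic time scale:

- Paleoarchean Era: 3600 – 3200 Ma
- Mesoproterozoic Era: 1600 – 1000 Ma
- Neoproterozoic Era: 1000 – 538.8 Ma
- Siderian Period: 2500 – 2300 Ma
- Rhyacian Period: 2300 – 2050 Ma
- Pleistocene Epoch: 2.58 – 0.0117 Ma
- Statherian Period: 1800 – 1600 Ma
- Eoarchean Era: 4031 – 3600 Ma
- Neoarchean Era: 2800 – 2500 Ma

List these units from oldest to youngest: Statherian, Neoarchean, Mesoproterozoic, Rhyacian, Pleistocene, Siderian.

Read off each span (Ma): Statherian 1800–1600; Neoarchean 2800–2500; Mesoproterozoic 1600–1000; Rhyacian 2300–2050; Pleistocene 2.58–0.0117; Siderian 2500–2300.
Larger Ma is older, so oldest→youngest is Neoarchean, Siderian, Rhyacian, Statherian, Mesoproterozoic, Pleistocene.

Neoarchean, Siderian, Rhyacian, Statherian, Mesoproterozoic, Pleistocene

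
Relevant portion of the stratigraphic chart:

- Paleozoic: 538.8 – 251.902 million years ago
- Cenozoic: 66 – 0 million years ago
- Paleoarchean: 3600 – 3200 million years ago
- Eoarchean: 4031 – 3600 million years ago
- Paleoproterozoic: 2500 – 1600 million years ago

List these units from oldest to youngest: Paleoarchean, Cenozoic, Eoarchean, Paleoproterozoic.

Eoarchean, Paleoarchean, Paleoproterozoic, Cenozoic

Read off each span (Ma): Paleoarchean 3600–3200; Cenozoic 66–0; Eoarchean 4031–3600; Paleoproterozoic 2500–1600.
Larger Ma is older, so oldest→youngest is Eoarchean, Paleoarchean, Paleoproterozoic, Cenozoic.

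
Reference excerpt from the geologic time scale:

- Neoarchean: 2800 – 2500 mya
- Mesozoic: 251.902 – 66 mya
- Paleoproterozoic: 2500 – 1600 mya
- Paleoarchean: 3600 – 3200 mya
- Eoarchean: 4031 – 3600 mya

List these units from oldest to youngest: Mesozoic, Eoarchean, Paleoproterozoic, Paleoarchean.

Sorting by start age (descending Ma, since larger Ma = older): Eoarchean began 4031, Paleoarchean began 3600, Paleoproterozoic began 2500, Mesozoic began 251.902.

Eoarchean, then Paleoarchean, then Paleoproterozoic, then Mesozoic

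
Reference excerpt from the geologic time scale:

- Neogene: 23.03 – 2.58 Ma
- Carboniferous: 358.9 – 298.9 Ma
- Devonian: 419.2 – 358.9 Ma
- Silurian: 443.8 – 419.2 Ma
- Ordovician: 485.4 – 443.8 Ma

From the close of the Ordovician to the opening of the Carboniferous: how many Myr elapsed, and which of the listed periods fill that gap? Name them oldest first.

The Ordovician closes at 443.8 Ma and the Carboniferous opens at 358.9 Ma, so the interval is 443.8 − 358.9 = 84.9 Myr.
A period fits inside if it starts at or after 443.8 Ma and ends at or before 358.9 Ma; oldest first that gives Silurian, Devonian.

84.9 million years; Silurian, Devonian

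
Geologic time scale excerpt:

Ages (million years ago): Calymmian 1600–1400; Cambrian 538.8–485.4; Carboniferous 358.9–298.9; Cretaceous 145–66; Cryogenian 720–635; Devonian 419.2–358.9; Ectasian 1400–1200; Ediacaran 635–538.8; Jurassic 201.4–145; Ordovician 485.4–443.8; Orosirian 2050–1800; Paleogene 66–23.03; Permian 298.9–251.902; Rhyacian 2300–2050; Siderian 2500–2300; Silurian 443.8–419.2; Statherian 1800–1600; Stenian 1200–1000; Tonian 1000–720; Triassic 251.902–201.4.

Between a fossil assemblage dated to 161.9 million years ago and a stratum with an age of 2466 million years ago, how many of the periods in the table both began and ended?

16

The older date is 2466 Ma and the younger is 161.9 Ma.
Periods with start < 2466 and end > 161.9 Ma: Rhyacian (2300–2050), Orosirian (2050–1800), Statherian (1800–1600), Calymmian (1600–1400), Ectasian (1400–1200), Stenian (1200–1000), Tonian (1000–720), Cryogenian (720–635), Ediacaran (635–538.8), Cambrian (538.8–485.4), Ordovician (485.4–443.8), Silurian (443.8–419.2), Devonian (419.2–358.9), Carboniferous (358.9–298.9), Permian (298.9–251.902), Triassic (251.902–201.4).
That is 16 complete periods.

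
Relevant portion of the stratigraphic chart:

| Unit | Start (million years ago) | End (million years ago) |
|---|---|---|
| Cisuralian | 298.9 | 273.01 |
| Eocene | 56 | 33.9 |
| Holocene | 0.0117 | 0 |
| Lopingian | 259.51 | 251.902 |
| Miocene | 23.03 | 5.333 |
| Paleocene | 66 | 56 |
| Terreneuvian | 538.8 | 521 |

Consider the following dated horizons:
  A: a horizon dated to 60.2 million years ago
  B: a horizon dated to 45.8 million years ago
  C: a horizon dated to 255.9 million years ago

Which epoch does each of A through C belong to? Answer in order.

Match each age against the start–end ranges in the excerpt: A = 60.2 Ma → Paleocene (66–56); B = 45.8 Ma → Eocene (56–33.9); C = 255.9 Ma → Lopingian (259.51–251.902).

A — Paleocene; B — Eocene; C — Lopingian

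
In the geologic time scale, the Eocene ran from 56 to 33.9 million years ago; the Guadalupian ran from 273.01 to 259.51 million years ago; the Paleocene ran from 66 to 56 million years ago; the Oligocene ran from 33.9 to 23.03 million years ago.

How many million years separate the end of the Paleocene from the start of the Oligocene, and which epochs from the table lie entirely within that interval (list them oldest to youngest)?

22.1 million years; Eocene

The Paleocene closes at 56 Ma and the Oligocene opens at 33.9 Ma, so the interval is 56 − 33.9 = 22.1 Myr.
An epoch fits inside if it starts at or after 56 Ma and ends at or before 33.9 Ma; oldest first that gives Eocene.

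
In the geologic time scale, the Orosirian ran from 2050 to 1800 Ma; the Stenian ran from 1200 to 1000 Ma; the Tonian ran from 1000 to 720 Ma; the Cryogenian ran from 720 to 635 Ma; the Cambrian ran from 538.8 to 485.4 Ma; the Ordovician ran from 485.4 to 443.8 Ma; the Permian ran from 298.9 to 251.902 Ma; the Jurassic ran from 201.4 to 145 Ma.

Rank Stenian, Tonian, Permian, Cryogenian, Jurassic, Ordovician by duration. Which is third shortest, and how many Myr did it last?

Start − end for each: Stenian 1200 − 1000 = 200; Tonian 1000 − 720 = 280; Permian 298.9 − 251.902 = 46.998; Cryogenian 720 − 635 = 85; Jurassic 201.4 − 145 = 56.4; Ordovician 485.4 − 443.8 = 41.6.
Ranking these from shortest: Ordovician < Permian < Jurassic < Cryogenian < Stenian < Tonian.
Position 3 in that ranking is Jurassic, which lasted 56.4 Myr.

Jurassic, 56.4 million years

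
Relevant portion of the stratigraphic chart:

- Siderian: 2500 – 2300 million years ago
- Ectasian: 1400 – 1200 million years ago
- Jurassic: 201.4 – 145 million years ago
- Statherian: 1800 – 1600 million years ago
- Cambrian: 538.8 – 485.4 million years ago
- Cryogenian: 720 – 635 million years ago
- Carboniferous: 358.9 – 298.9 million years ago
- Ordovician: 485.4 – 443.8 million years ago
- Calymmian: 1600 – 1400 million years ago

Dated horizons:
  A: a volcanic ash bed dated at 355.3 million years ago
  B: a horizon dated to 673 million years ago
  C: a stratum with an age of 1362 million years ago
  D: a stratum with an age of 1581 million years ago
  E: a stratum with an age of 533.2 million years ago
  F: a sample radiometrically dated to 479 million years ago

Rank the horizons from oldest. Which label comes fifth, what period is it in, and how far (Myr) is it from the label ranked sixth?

Sorted oldest-first by Ma: D (1581), C (1362), B (673), E (533.2), F (479), A (355.3).
The fifth oldest is F at 479 Ma, which lies in 485.4–443.8 Ma: the Ordovician.
The sixth oldest is A at 355.3 Ma; separation = |479 − 355.3| = 123.7 Myr.

F, in the Ordovician; 123.7 million years to A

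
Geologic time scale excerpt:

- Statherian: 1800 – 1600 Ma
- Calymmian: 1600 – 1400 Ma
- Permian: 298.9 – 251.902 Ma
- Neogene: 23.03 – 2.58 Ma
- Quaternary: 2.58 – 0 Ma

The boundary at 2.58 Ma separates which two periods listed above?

The Neogene ends at 2.58 Ma and the Quaternary begins at 2.58 Ma, so they share that boundary.

Neogene and Quaternary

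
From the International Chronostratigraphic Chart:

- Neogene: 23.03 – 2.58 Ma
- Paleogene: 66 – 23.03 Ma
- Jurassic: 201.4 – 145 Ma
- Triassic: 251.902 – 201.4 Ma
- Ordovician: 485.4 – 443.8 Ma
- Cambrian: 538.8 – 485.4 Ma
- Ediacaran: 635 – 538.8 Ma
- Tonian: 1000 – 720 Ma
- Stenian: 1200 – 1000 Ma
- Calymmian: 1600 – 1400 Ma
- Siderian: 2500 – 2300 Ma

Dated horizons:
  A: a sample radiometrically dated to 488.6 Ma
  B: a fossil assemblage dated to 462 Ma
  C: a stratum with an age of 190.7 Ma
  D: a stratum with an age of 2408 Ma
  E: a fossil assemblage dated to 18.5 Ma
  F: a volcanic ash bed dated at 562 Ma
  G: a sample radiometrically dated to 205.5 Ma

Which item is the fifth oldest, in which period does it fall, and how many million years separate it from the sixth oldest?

G, in the Triassic; 14.8 million years to C

Larger Ma means older, so oldest first: D 2408 > F 562 > A 488.6 > B 462 > G 205.5 > C 190.7 > E 18.5.
Counting 5 along gives G (205.5 Ma); the excerpt puts that inside the Triassic, 251.902–201.4 Ma.
Next in line is C (190.7 Ma), and 205.5 − 190.7 = 14.8 Myr.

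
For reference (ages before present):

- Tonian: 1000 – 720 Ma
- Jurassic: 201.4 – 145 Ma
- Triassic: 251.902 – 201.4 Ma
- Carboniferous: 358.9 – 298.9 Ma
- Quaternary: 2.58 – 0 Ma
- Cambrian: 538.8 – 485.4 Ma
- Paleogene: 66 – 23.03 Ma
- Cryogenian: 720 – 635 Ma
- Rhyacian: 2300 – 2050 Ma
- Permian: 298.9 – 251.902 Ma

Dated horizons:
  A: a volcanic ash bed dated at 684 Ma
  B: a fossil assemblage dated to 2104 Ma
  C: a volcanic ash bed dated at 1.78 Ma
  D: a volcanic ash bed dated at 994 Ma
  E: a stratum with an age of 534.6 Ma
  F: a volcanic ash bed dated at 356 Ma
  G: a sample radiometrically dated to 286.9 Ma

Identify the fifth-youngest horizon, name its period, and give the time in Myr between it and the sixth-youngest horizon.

A, in the Cryogenian; 310 million years to D

Sorted youngest-first by Ma: C (1.78), G (286.9), F (356), E (534.6), A (684), D (994), B (2104).
The fifth youngest is A at 684 Ma, which lies in 720–635 Ma: the Cryogenian.
The sixth youngest is D at 994 Ma; separation = |684 − 994| = 310 Myr.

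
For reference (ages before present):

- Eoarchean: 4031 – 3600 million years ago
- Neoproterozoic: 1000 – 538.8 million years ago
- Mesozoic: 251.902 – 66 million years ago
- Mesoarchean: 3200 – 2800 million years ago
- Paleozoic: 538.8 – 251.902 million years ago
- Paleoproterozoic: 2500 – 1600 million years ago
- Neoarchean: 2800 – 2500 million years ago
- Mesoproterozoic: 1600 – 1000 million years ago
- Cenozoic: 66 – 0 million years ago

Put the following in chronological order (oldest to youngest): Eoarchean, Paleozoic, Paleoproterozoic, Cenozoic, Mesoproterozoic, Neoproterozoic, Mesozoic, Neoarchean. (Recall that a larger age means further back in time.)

Sorting by start age (descending Ma, since larger Ma = older): Eoarchean began 4031, Neoarchean began 2800, Paleoproterozoic began 2500, Mesoproterozoic began 1600, Neoproterozoic began 1000, Paleozoic began 538.8, Mesozoic began 251.902, Cenozoic began 66.

Eoarchean, then Neoarchean, then Paleoproterozoic, then Mesoproterozoic, then Neoproterozoic, then Paleozoic, then Mesozoic, then Cenozoic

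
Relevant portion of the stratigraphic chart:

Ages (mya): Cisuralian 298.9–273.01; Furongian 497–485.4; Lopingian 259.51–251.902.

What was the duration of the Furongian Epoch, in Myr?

11.6 million years

497 − 485.4 = 11.6 million years.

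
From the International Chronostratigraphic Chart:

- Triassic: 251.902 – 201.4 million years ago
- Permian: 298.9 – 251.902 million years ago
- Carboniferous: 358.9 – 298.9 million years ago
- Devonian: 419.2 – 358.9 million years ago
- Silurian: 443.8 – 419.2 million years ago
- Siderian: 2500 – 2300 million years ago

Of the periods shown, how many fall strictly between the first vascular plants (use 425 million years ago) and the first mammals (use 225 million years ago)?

425 Ma sits inside the Silurian (443.8–419.2) and 225 Ma inside the Triassic (251.902–201.4); neither of those is wholly between the two dates.
The listed periods lying completely between them are Devonian, Carboniferous, Permian — 3 in all.

3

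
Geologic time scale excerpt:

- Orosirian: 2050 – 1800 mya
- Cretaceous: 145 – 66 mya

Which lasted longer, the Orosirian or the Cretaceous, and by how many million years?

Orosirian: 2050 − 1800 = 250 Myr.
Cretaceous: 145 − 66 = 79 Myr.
Difference: 250 − 79 = 171 Myr, so the Orosirian was longer.

Orosirian, by 171 million years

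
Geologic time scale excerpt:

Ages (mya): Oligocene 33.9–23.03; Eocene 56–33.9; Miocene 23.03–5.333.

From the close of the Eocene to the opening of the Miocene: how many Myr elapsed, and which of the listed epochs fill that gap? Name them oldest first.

End of Eocene = 33.9 Ma; start of Miocene = 23.03 Ma.
Gap = 33.9 − 23.03 = 10.87 Myr.
Epochs wholly inside 33.9–23.03 Ma: Oligocene (33.9–23.03).

10.87 million years; Oligocene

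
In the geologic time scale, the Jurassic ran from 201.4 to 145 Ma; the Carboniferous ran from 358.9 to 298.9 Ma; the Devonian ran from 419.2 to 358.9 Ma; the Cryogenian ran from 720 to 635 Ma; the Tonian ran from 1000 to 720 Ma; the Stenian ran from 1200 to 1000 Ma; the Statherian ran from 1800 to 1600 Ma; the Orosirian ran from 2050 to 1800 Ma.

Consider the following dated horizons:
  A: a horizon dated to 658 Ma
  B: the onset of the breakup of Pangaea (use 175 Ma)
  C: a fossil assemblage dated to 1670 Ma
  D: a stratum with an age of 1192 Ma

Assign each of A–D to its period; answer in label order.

A — Cryogenian; B — Jurassic; C — Statherian; D — Stenian

Match each age against the start–end ranges in the excerpt: A = 658 Ma → Cryogenian (720–635); B = 175 Ma → Jurassic (201.4–145); C = 1670 Ma → Statherian (1800–1600); D = 1192 Ma → Stenian (1200–1000).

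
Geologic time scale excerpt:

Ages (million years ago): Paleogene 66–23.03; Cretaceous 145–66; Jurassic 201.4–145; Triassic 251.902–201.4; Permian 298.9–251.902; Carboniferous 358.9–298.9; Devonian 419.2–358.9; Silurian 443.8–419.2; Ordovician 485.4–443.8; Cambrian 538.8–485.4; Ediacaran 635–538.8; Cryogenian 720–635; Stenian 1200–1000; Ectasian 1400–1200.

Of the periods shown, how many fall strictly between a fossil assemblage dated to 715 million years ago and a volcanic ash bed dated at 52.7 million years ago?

The older date is 715 Ma and the younger is 52.7 Ma.
Periods with start < 715 and end > 52.7 Ma: Ediacaran (635–538.8), Cambrian (538.8–485.4), Ordovician (485.4–443.8), Silurian (443.8–419.2), Devonian (419.2–358.9), Carboniferous (358.9–298.9), Permian (298.9–251.902), Triassic (251.902–201.4), Jurassic (201.4–145), Cretaceous (145–66).
That is 10 complete periods.

10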